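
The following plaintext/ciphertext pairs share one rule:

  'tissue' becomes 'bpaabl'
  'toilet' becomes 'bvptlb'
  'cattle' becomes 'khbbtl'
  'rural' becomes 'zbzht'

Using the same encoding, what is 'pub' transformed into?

The rule splits by letter class: vowels +7, consonants +8.
On pub: p(cons)+8=x, u(vowel)+7=b, b(cons)+8=j.

xbj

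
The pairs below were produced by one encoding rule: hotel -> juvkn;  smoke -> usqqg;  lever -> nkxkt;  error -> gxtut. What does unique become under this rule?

wtkwwk

Shifts by position in hotel: pos 0: h→j (+2), pos 1: o→u (+6), pos 2: t→v (+2), pos 3: e→k (+6) — repeating every 2. A repeating key of period 2 is used — shifts +2, +6 over and over.
On unique: u+2=w, n+6=t, i+2=k, q+6=w, u+2=w, e+6=k.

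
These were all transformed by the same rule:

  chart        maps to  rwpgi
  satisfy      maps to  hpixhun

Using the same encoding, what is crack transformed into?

Compare letters: c→r is +15, h→w is +15, a→p is +15 — a constant shift. It's a constant shift of +15 (ROT15).
For crack: c+15=r, r+15=g, a+15=p, c+15=r, k+15=z.

rgprz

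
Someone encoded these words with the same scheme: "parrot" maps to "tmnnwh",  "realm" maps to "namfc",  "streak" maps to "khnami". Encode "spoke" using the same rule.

p(15)→t(19) and a(0)→m(12) fit y≡23x+12 (mod 26); the inverse of 23 mod 26 is 17. Treating letters as 0–25, the rule is x ↦ 23x + 12 (mod 26).
On spoke: s(18)→23·18+12≡10=k; p(15)→23·15+12≡19=t; o(14)→23·14+12≡22=w; k(10)→23·10+12≡8=i; e(4)→23·4+12≡0=a (all mod 26).

ktwia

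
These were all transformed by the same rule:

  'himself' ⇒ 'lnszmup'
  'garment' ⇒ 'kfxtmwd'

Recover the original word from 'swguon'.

orange

In himself: h→l is +4, i→n is +5, m→s is +6, s→z is +7 — the shift increases by 1 each position. Letter i (0-indexed) is shifted by i+4, so successive shifts are 4, 5, 6, ….
Decoding swguon: s−4=o, w−5=r, g−6=a, u−7=n, o−8=g, n−9=e.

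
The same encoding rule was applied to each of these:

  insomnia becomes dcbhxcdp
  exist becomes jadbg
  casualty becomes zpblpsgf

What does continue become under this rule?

i(8)→d(3) and n(13)→c(2) fit y≡5x+15 (mod 26); the inverse of 5 mod 26 is 21. Each letter's alphabet position (a=0..z=25) is mapped through 5·x+15 mod 26 — an affine cipher.
For continue: c(2)→5·2+15≡25=z; o(14)→5·14+15≡7=h; n(13)→5·13+15≡2=c; t(19)→5·19+15≡6=g; i(8)→5·8+15≡3=d; n(13)→5·13+15≡2=c; u(20)→5·20+15≡11=l; e(4)→5·4+15≡9=j (all mod 26).

zhcgdclj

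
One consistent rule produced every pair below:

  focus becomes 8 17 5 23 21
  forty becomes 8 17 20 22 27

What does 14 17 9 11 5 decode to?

logic

The number is (letter's place in the alphabet, a=1) + 2.
Decoding 14 17 9 11 5: 14→(14−2)÷1=12=l, 17→(17−2)÷1=15=o, 9→(9−2)÷1=7=g, 11→(11−2)÷1=9=i, 5→(5−2)÷1=3=c.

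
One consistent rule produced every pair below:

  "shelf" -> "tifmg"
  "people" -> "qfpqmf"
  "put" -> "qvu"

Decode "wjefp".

It's a constant shift of +1 (ROT1).
Decoding wjefp: w−1=v, j−1=i, e−1=d, f−1=e, p−1=o.

video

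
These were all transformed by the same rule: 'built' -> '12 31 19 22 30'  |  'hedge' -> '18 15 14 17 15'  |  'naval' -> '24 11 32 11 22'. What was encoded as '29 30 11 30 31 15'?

b is letter #2 and maps to 12: an offset of 10. Letters become their 1-based position plus 10 (so a→11, b→12, …).
Reversing it on 29 30 11 30 31 15: 29→(29−10)÷1=19=s, 30→(30−10)÷1=20=t, 11→(11−10)÷1=1=a, 30→(30−10)÷1=20=t, 31→(31−10)÷1=21=u, 15→(15−10)÷1=5=e.

statue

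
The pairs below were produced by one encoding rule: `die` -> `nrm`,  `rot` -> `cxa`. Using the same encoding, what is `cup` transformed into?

ydl

Read the word backwards and shift each letter +9.
On cup: reverse → puc; then shift: p+9=y, u+9=d, c+9=l.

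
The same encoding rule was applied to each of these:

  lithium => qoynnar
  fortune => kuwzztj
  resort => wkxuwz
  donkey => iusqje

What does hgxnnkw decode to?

The shifts repeat in a cycle of length 2: positions 0,1,… shift by +5, +6, then the pattern repeats.
Reversing it on hgxnnkw: h−5=c, g−6=a, x−5=s, n−6=h, n−5=i, k−6=e, w−5=r.

cashier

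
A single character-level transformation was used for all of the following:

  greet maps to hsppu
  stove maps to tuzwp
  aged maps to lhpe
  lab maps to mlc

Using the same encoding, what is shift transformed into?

The shift depends on letter class: consonant g→h is +1, but vowel e→p is +11. Vowels shift forward by 11 and consonants shift forward by 1.
Applying it to shift: s(cons)+1=t, h(cons)+1=i, i(vowel)+11=t, f(cons)+1=g, t(cons)+1=u.

titgu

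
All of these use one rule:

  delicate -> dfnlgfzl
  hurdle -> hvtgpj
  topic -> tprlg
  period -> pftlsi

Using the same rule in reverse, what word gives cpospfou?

Letter i (0-indexed) is shifted by i+0, so successive shifts are 0, 1, 2, ….
Undoing it on cpospfou: c−0=c, p−1=o, o−2=m, s−3=p, p−4=l, f−5=a, o−6=i, u−7=n.

complain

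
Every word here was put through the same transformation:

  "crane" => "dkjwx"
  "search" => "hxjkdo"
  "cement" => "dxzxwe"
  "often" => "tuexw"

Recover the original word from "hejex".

c(2)→d(3) and r(17)→k(10) fit y≡23x+9 (mod 26); the inverse of 23 mod 26 is 17. This is an affine cipher: with a=0,…,z=25, each position x becomes (23x+9) mod 26.
Decoding hejex: h(7)→17·(7−9)≡18=s; e(4)→17·(4−9)≡19=t; j(9)→17·(9−9)≡0=a; e(4)→17·(4−9)≡19=t; x(23)→17·(23−9)≡4=e (all mod 26).

state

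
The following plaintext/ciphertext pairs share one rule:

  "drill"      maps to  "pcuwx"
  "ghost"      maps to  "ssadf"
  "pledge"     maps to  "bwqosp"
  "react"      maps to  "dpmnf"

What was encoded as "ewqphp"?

Shifts by position in drill: pos 0: d→p (+12), pos 1: r→c (+11), pos 2: i→u (+12), pos 3: l→w (+11) — repeating every 2. The shifts repeat in a cycle of length 2: positions 0,1,… shift by +12, +11, then the pattern repeats.
Reversing it on ewqphp: e−12=s, w−11=l, q−12=e, p−11=e, h−12=v, p−11=e.

sleeve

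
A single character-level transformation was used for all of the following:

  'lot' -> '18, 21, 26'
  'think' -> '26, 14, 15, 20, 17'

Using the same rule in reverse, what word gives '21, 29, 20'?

own

l is letter #12 and maps to 18: an offset of 6. Letters become their 1-based position plus 6 (so a→7, b→8, …).
Undoing it on 21, 29, 20: 21→(21−6)÷1=15=o, 29→(29−6)÷1=23=w, 20→(20−6)÷1=14=n.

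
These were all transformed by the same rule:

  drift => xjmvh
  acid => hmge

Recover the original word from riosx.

token

The output letters match the input read backwards, each shifted +4: drift reversed is tfird. Read the word backwards and shift each letter +4.
Undoing it on riosx: shift back: r−4=n, i−4=e, o−4=k, s−4=o, x−4=t → nekot; then reverse → token.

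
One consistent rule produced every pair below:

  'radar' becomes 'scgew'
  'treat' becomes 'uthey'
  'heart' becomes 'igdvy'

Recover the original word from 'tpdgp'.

snack

In radar: r→s is +1, a→c is +2, d→g is +3, a→e is +4 — the shift increases by 1 each position. Letter i (0-indexed) is shifted by i+1, so successive shifts are 1, 2, 3, ….
Reversing it on tpdgp: t−1=s, p−2=n, d−3=a, g−4=c, p−5=k.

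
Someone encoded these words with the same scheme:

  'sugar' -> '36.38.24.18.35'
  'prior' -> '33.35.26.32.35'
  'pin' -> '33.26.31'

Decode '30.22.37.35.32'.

s is letter #19 and maps to 36: an offset of 17. Each letter is replaced by its alphabet position (a=1..z=26) + 17.
Undoing it on 30.22.37.35.32: 30→(30−17)÷1=13=m, 22→(22−17)÷1=5=e, 37→(37−17)÷1=20=t, 35→(35−17)÷1=18=r, 32→(32−17)÷1=15=o.

metro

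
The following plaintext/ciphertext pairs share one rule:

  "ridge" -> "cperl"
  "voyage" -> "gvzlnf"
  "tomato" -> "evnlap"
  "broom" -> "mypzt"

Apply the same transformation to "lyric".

Shifts by position in ridge: pos 0: r→c (+11), pos 1: i→p (+7), pos 2: d→e (+1), pos 3: g→r (+11), pos 4: e→l (+7) — repeating every 3. A repeating key of period 3 is used — shifts +11, +7, +1 over and over.
On lyric: l+11=w, y+7=f, r+1=s, i+11=t, c+7=j.

wfstj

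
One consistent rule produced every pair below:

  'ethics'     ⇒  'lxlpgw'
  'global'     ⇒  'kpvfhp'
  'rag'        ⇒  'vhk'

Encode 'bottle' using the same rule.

The shift depends on letter class: consonant t→x is +4, but vowel e→l is +7. The rule splits by letter class: vowels +7, consonants +4.
For bottle: b(cons)+4=f, o(vowel)+7=v, t(cons)+4=x, t(cons)+4=x, l(cons)+4=p, e(vowel)+7=l.

fvxxpl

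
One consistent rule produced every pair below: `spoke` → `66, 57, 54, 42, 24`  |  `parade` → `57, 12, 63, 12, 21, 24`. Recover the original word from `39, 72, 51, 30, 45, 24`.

s(#19)→66 and p(#16)→57: differences scale by 3, so n = 3·pos + 9. The formula is n = 3×(alphabet index, a=1) + 9.
Undoing it on 39, 72, 51, 30, 45, 24: 39→(39−9)÷3=10=j, 72→(72−9)÷3=21=u, 51→(51−9)÷3=14=n, 30→(30−9)÷3=7=g, 45→(45−9)÷3=12=l, 24→(24−9)÷3=5=e.

jungle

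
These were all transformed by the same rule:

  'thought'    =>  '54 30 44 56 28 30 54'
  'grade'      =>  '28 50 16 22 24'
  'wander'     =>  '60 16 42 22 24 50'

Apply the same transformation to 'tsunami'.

The formula is n = 2×(alphabet index, a=1) + 14.
Applying it to tsunami: t=20→54, s=19→52, u=21→56, n=14→42, a=1→16, m=13→40, i=9→32.

54 52 56 42 16 40 32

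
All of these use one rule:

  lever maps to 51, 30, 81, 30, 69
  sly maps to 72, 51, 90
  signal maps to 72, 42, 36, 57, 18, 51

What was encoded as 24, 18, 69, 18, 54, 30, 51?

l(#12)→51 and e(#5)→30: differences scale by 3, so n = 3·pos + 15. With a=1..z=26, the number is 3·pos + 15.
Reversing it on 24, 18, 69, 18, 54, 30, 51: 24→(24−15)÷3=3=c, 18→(18−15)÷3=1=a, 69→(69−15)÷3=18=r, 18→(18−15)÷3=1=a, 54→(54−15)÷3=13=m, 30→(30−15)÷3=5=e, 51→(51−15)÷3=12=l.

caramel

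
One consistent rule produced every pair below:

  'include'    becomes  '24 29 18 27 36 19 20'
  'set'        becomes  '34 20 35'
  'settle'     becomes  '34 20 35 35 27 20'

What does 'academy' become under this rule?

16 18 16 19 20 28 40

i is letter #9 and maps to 24: an offset of 15. Each letter is replaced by its alphabet position (a=1..z=26) + 15.
Applying it to academy: a=1→16, c=3→18, a=1→16, d=4→19, e=5→20, m=13→28, y=25→40.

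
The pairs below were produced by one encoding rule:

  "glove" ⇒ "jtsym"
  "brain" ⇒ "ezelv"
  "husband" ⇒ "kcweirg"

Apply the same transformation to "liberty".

Shifts by position in glove: pos 0: g→j (+3), pos 1: l→t (+8), pos 2: o→s (+4), pos 3: v→y (+3), pos 4: e→m (+8) — repeating every 3. The shifts repeat in a cycle of length 3: positions 0,1,… shift by +3, +8, +4, then the pattern repeats.
Applying it to liberty: l+3=o, i+8=q, b+4=f, e+3=h, r+8=z, t+4=x, y+3=b.

oqfhzxb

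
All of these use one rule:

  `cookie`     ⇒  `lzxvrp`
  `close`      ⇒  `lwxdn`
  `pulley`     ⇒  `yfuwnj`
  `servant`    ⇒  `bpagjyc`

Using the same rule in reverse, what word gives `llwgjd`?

It's a Vigenère-style cipher with numeric key [9,11]: position i shifts by key[i mod 2].
Undoing it on llwgjd: l−9=c, l−11=a, w−9=n, g−11=v, j−9=a, d−11=s.

canvas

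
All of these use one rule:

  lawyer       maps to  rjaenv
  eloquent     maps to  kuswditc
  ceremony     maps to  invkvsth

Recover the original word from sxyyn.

Shifts by position in lawyer: pos 0: l→r (+6), pos 1: a→j (+9), pos 2: w→a (+4), pos 3: y→e (+6), pos 4: e→n (+9), pos 5: r→v (+4) — repeating every 3. The shifts repeat in a cycle of length 3: positions 0,1,… shift by +6, +9, +4, then the pattern repeats.
Decoding sxyyn: s−6=m, x−9=o, y−4=u, y−6=s, n−9=e.

mouse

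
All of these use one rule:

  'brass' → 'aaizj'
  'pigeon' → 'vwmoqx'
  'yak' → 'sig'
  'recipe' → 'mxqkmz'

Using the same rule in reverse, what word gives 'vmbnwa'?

soften

The output letters match the input read backwards, each shifted +8: brass reversed is ssarb. The word is reversed, then every letter is shifted forward by 8.
Reversing it on vmbnwa: shift back: v−8=n, m−8=e, b−8=t, n−8=f, w−8=o, a−8=s → netfos; then reverse → soften.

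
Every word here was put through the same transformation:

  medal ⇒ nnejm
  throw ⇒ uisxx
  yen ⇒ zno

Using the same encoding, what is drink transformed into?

esrol

The rule splits by letter class: vowels +9, consonants +1.
Applying it to drink: d(cons)+1=e, r(cons)+1=s, i(vowel)+9=r, n(cons)+1=o, k(cons)+1=l.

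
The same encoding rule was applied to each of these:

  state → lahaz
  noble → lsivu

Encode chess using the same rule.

zzloj

The output letters match the input read backwards, each shifted +7: state reversed is etats. The word is reversed, then every letter is shifted forward by 7.
Applying it to chess: reverse → ssehc; then shift: s+7=z, s+7=z, e+7=l, h+7=o, c+7=j.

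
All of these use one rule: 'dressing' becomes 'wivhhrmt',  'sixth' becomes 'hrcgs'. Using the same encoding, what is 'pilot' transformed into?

This is the alphabet-reversal cipher (Atbash): a becomes z, b becomes y, etc.
On pilot: p↔k, i↔r, l↔o, o↔l, t↔g.

krolg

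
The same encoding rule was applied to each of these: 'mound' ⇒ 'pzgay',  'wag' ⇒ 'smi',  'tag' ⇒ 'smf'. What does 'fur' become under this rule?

The output letters match the input read backwards, each shifted +12: mound reversed is dnuom. The word is reversed, then every letter is shifted forward by 12.
Applying it to fur: reverse → ruf; then shift: r+12=d, u+12=g, f+12=r.

dgr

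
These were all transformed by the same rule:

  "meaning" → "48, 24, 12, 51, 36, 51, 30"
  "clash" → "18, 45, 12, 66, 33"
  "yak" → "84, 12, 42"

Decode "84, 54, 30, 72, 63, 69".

m(#13)→48 and e(#5)→24: differences scale by 3, so n = 3·pos + 9. Each letter becomes 3×(its alphabet position, a=1..z=26) + 9.
Undoing it on 84, 54, 30, 72, 63, 69: 84→(84−9)÷3=25=y, 54→(54−9)÷3=15=o, 30→(30−9)÷3=7=g, 72→(72−9)÷3=21=u, 63→(63−9)÷3=18=r, 69→(69−9)÷3=20=t.

yogurt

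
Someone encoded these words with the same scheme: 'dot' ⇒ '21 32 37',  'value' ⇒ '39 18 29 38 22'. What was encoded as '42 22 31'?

Each letter is replaced by its alphabet position (a=1..z=26) + 17.
Undoing it on 42 22 31: 42→(42−17)÷1=25=y, 22→(22−17)÷1=5=e, 31→(31−17)÷1=14=n.

yen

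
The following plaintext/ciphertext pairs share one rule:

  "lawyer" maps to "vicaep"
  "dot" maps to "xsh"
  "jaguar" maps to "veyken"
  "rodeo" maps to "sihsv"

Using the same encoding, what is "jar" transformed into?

ven

The output letters match the input read backwards, each shifted +4: lawyer reversed is reywal. Two steps: reverse the string, then apply a Caesar shift of +4.
For jar: reverse → raj; then shift: r+4=v, a+4=e, j+4=n.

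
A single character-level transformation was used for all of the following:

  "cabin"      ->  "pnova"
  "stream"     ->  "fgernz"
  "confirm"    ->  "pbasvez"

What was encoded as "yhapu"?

lunch

Compare letters: c→p is +13, a→n is +13, b→o is +13 — a constant shift. This is a Caesar cipher with shift 13.
Undoing it on yhapu: y−13=l, h−13=u, a−13=n, p−13=c, u−13=h.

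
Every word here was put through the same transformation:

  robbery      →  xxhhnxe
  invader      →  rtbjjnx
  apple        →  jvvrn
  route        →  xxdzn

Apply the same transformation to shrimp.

ynxrsv

The shift depends on letter class: consonant r→x is +6, but vowel o→x is +9. Two shifts are in play — +9 for a/e/i/o/u, +6 for every other letter.
On shrimp: s(cons)+6=y, h(cons)+6=n, r(cons)+6=x, i(vowel)+9=r, m(cons)+6=s, p(cons)+6=v.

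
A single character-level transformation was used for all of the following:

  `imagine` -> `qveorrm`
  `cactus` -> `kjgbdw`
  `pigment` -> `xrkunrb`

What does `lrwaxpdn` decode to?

dissolve

Shifts by position in imagine: pos 0: i→q (+8), pos 1: m→v (+9), pos 2: a→e (+4), pos 3: g→o (+8), pos 4: i→r (+9), pos 5: n→r (+4) — repeating every 3. A repeating key of period 3 is used — shifts +8, +9, +4 over and over.
Reversing it on lrwaxpdn: l−8=d, r−9=i, w−4=s, a−8=s, x−9=o, p−4=l, d−8=v, n−9=e.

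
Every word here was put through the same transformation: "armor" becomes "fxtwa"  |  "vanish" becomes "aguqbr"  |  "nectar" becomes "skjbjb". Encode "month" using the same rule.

In armor: a→f is +5, r→x is +6, m→t is +7, o→w is +8 — the shift increases by 1 each position. The shift increases by 1 at each position, starting from +5: 5, 6, 7, ….
On month: m+5=r, o+6=u, n+7=u, t+8=b, h+9=q.

ruubq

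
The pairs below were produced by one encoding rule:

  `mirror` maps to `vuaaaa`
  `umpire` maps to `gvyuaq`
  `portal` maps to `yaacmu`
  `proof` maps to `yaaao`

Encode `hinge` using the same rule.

quwpq

The shift depends on letter class: consonant m→v is +9, but vowel i→u is +12. The rule splits by letter class: vowels +12, consonants +9.
Applying it to hinge: h(cons)+9=q, i(vowel)+12=u, n(cons)+9=w, g(cons)+9=p, e(vowel)+12=q.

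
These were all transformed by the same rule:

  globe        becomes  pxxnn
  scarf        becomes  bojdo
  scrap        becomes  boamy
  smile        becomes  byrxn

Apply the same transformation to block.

Shifts by position in globe: pos 0: g→p (+9), pos 1: l→x (+12), pos 2: o→x (+9), pos 3: b→n (+12) — repeating every 2. A repeating key of period 2 is used — shifts +9, +12 over and over.
For block: b+9=k, l+12=x, o+9=x, c+12=o, k+9=t.

kxxot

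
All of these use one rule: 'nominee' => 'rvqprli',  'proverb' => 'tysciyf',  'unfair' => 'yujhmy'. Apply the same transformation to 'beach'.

flejl

Shifts by position in nominee: pos 0: n→r (+4), pos 1: o→v (+7), pos 2: m→q (+4), pos 3: i→p (+7) — repeating every 2. It's a Vigenère-style cipher with numeric key [4,7]: position i shifts by key[i mod 2].
On beach: b+4=f, e+7=l, a+4=e, c+7=j, h+4=l.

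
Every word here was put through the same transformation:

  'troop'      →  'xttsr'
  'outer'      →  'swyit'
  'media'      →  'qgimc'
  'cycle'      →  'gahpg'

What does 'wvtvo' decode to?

Shifts by position in troop: pos 0: t→x (+4), pos 1: r→t (+2), pos 2: o→t (+5), pos 3: o→s (+4), pos 4: p→r (+2) — repeating every 3. A repeating key of period 3 is used — shifts +4, +2, +5 over and over.
Undoing it on wvtvo: w−4=s, v−2=t, t−5=o, v−4=r, o−2=m.

storm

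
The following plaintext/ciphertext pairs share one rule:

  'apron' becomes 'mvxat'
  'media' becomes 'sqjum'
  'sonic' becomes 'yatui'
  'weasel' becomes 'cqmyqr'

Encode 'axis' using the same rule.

mduy

Vowels shift forward by 12 and consonants shift forward by 6.
Applying it to axis: a(vowel)+12=m, x(cons)+6=d, i(vowel)+12=u, s(cons)+6=y.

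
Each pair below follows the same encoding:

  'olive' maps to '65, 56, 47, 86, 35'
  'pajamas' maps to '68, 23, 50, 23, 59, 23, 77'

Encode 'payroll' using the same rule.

68, 23, 95, 74, 65, 56, 56

o(#15)→65 and l(#12)→56: differences scale by 3, so n = 3·pos + 20. With a=1..z=26, the number is 3·pos + 20.
Applying it to payroll: p=16→68, a=1→23, y=25→95, r=18→74, o=15→65, l=12→56, l=12→56.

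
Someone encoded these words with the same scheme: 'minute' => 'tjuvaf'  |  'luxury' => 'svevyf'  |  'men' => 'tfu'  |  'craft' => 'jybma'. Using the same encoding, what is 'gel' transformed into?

nfs

The rule splits by letter class: vowels +1, consonants +7.
On gel: g(cons)+7=n, e(vowel)+1=f, l(cons)+7=s.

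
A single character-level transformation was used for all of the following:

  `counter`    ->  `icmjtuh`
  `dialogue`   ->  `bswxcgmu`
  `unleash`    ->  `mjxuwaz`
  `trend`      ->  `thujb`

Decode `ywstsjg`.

waiting

Each letter's alphabet position (a=0..z=25) is mapped through 19·x+22 mod 26 — an affine cipher.
Decoding ywstsjg: y(24)→11·(24−22)≡22=w; w(22)→11·(22−22)≡0=a; s(18)→11·(18−22)≡8=i; t(19)→11·(19−22)≡19=t; s(18)→11·(18−22)≡8=i; j(9)→11·(9−22)≡13=n; g(6)→11·(6−22)≡6=g (all mod 26).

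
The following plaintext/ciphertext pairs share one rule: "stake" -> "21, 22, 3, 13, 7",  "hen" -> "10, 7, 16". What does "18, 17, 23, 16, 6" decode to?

s is letter #19 and maps to 21: an offset of 2. Letters become their 1-based position plus 2 (so a→3, b→4, …).
Decoding 18, 17, 23, 16, 6: 18→(18−2)÷1=16=p, 17→(17−2)÷1=15=o, 23→(23−2)÷1=21=u, 16→(16−2)÷1=14=n, 6→(6−2)÷1=4=d.

pound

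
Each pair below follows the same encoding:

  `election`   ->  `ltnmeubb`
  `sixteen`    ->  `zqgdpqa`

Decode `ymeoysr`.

In election: e→l is +7, l→t is +8, e→n is +9, c→m is +10 — the shift increases by 1 each position. Each letter shifts forward by (position + 7), i.e. 7, 8, 9, … — the shift grows by one for each successive letter.
Undoing it on ymeoysr: y−7=r, m−8=e, e−9=v, o−10=e, y−11=n, s−12=g, r−13=e.

revenge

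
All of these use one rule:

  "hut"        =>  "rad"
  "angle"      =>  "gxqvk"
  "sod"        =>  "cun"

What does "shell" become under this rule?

The rule splits by letter class: vowels +6, consonants +10.
Applying it to shell: s(cons)+10=c, h(cons)+10=r, e(vowel)+6=k, l(cons)+10=v, l(cons)+10=v.

crkvv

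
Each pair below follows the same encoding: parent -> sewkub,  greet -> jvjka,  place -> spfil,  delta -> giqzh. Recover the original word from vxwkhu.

stream

In parent: p→s is +3, a→e is +4, r→w is +5, e→k is +6 — the shift increases by 1 each position. The shift increases by 1 at each position, starting from +3: 3, 4, 5, ….
Undoing it on vxwkhu: v−3=s, x−4=t, w−5=r, k−6=e, h−7=a, u−8=m.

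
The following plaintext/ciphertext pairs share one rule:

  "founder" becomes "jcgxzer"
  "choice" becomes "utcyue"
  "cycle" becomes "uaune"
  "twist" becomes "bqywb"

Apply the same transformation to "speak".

wheki

f(5)→j(9) and o(14)→c(2) fit y≡5x+10 (mod 26); the inverse of 5 mod 26 is 21. Treating letters as 0–25, the rule is x ↦ 5x + 10 (mod 26).
Applying it to speak: s(18)→5·18+10≡22=w; p(15)→5·15+10≡7=h; e(4)→5·4+10≡4=e; a(0)→5·0+10≡10=k; k(10)→5·10+10≡8=i (all mod 26).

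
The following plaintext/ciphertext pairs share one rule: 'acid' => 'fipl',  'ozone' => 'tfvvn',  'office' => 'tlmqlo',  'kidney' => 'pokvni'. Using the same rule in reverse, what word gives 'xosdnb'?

silver

In acid: a→f is +5, c→i is +6, i→p is +7, d→l is +8 — the shift increases by 1 each position. Each letter shifts forward by (position + 5), i.e. 5, 6, 7, … — the shift grows by one for each successive letter.
Undoing it on xosdnb: x−5=s, o−6=i, s−7=l, d−8=v, n−9=e, b−10=r.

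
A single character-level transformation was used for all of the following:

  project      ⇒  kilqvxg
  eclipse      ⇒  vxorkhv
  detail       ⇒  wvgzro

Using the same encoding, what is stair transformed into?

hgzri

Each letter is replaced by its mirror in the alphabet: a↔z, b↔y, c↔x, and so on (the Atbash cipher).
On stair: s↔h, t↔g, a↔z, i↔r, r↔i.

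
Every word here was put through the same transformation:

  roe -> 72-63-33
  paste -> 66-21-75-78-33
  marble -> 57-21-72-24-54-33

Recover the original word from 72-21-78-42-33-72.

rather

r(#18)→72 and o(#15)→63: differences scale by 3, so n = 3·pos + 18. With a=1..z=26, the number is 3·pos + 18.
Reversing it on 72-21-78-42-33-72: 72→(72−18)÷3=18=r, 21→(21−18)÷3=1=a, 78→(78−18)÷3=20=t, 42→(42−18)÷3=8=h, 33→(33−18)÷3=5=e, 72→(72−18)÷3=18=r.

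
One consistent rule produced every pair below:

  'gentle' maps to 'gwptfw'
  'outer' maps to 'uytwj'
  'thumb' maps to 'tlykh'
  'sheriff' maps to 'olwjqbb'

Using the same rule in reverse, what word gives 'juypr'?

round

This is an affine cipher: with a=0,…,z=25, each position x becomes (5x+2) mod 26.
Reversing it on juypr: j(9)→21·(9−2)≡17=r; u(20)→21·(20−2)≡14=o; y(24)→21·(24−2)≡20=u; p(15)→21·(15−2)≡13=n; r(17)→21·(17−2)≡3=d (all mod 26).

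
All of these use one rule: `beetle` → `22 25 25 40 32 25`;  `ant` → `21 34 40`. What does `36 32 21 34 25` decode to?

b is letter #2 and maps to 22: an offset of 20. The number is (letter's place in the alphabet, a=1) + 20.
Reversing it on 36 32 21 34 25: 36→(36−20)÷1=16=p, 32→(32−20)÷1=12=l, 21→(21−20)÷1=1=a, 34→(34−20)÷1=14=n, 25→(25−20)÷1=5=e.

plane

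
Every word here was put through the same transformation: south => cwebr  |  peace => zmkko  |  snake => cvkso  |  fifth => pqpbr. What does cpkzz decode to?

Shifts by position in south: pos 0: s→c (+10), pos 1: o→w (+8), pos 2: u→e (+10), pos 3: t→b (+8) — repeating every 2. It's a Vigenère-style cipher with numeric key [10,8]: position i shifts by key[i mod 2].
Reversing it on cpkzz: c−10=s, p−8=h, k−10=a, z−8=r, z−10=p.

sharp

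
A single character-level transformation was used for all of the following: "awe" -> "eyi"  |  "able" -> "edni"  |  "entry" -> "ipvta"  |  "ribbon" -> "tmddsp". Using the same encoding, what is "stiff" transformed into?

uvmhh

Two shifts are in play — +4 for a/e/i/o/u, +2 for every other letter.
On stiff: s(cons)+2=u, t(cons)+2=v, i(vowel)+4=m, f(cons)+2=h, f(cons)+2=h.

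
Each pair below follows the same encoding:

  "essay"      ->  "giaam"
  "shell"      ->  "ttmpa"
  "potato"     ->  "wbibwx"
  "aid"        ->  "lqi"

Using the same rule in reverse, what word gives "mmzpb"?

The output letters match the input read backwards, each shifted +8: essay reversed is yasse. The word is reversed, then every letter is shifted forward by 8.
Undoing it on mmzpb: shift back: m−8=e, m−8=e, z−8=r, p−8=h, b−8=t → eerht; then reverse → three.

three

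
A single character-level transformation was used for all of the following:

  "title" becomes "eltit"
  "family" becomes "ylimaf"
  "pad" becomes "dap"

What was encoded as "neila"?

The output letters match the input read backwards: title reversed is eltit. It's just the letters in reverse order.
Decoding neila: then reverse → alien.

alien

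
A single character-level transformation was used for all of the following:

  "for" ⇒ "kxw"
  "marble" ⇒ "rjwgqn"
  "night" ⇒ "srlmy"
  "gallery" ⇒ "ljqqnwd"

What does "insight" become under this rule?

The shift depends on letter class: consonant f→k is +5, but vowel o→x is +9. Two shifts are in play — +9 for a/e/i/o/u, +5 for every other letter.
For insight: i(vowel)+9=r, n(cons)+5=s, s(cons)+5=x, i(vowel)+9=r, g(cons)+5=l, h(cons)+5=m, t(cons)+5=y.

rsxrlmy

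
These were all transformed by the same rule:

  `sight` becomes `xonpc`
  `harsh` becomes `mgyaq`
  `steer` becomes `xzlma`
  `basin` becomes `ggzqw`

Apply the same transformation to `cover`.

hucma

In sight: s→x is +5, i→o is +6, g→n is +7, h→p is +8 — the shift increases by 1 each position. The shift increases by 1 at each position, starting from +5: 5, 6, 7, ….
For cover: c+5=h, o+6=u, v+7=c, e+8=m, r+9=a.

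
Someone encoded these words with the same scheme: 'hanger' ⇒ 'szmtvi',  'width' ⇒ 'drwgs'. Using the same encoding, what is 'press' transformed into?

Each pair mirrors across the alphabet (h↔s, a↔z, n↔m): positions sum to 25. Each letter is replaced by its mirror in the alphabet: a↔z, b↔y, c↔x, and so on (the Atbash cipher).
For press: p↔k, r↔i, e↔v, s↔h, s↔h.

kivhh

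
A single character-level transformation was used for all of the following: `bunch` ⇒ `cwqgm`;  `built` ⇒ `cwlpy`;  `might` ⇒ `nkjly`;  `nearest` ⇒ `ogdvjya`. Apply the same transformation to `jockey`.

The shift increases by 1 at each position, starting from +1: 1, 2, 3, ….
For jockey: j+1=k, o+2=q, c+3=f, k+4=o, e+5=j, y+6=e.

kqfoje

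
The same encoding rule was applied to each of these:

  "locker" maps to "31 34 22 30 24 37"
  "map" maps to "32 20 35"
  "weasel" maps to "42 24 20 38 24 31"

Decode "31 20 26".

Letters become their 1-based position plus 19 (so a→20, b→21, …).
Decoding 31 20 26: 31→(31−19)÷1=12=l, 20→(20−19)÷1=1=a, 26→(26−19)÷1=7=g.

lag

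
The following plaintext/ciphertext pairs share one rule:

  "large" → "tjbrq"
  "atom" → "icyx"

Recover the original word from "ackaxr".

In large: l→t is +8, a→j is +9, r→b is +10, g→r is +11 — the shift increases by 1 each position. Each letter shifts forward by (position + 8), i.e. 8, 9, 10, … — the shift grows by one for each successive letter.
Undoing it on ackaxr: a−8=s, c−9=t, k−10=a, a−11=p, x−12=l, r−13=e.

staple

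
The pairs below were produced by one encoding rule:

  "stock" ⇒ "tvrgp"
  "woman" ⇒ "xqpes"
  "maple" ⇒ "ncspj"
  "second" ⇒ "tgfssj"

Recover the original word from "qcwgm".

patch

In stock: s→t is +1, t→v is +2, o→r is +3, c→g is +4 — the shift increases by 1 each position. Each letter shifts forward by (position + 1), i.e. 1, 2, 3, … — the shift grows by one for each successive letter.
Decoding qcwgm: q−1=p, c−2=a, w−3=t, g−4=c, m−5=h.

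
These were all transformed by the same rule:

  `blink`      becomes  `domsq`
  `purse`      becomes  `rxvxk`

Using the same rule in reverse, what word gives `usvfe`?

In blink: b→d is +2, l→o is +3, i→m is +4, n→s is +5 — the shift increases by 1 each position. The shift increases by 1 at each position, starting from +2: 2, 3, 4, ….
Reversing it on usvfe: u−2=s, s−3=p, v−4=r, f−5=a, e−6=y.

spray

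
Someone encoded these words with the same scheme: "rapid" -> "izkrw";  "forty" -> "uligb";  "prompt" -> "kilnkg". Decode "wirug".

Each pair mirrors across the alphabet (r↔i, a↔z, p↔k): positions sum to 25. This is the alphabet-reversal cipher (Atbash): a becomes z, b becomes y, etc.
Reversing it on wirug: w↔d, i↔r, r↔i, u↔f, g↔t.

drift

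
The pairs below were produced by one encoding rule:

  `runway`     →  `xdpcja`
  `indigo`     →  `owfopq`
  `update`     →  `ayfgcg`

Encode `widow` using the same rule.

crfuf

It's a Vigenère-style cipher with numeric key [6,9,2]: position i shifts by key[i mod 3].
On widow: w+6=c, i+9=r, d+2=f, o+6=u, w+9=f.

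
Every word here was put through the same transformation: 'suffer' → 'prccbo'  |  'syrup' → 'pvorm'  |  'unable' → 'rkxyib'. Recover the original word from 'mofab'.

pride

Compare letters: s→p is +23, u→r is +23, f→c is +23 — a constant shift. It's a constant shift of +23 (ROT23).
Undoing it on mofab: m−23=p, o−23=r, f−23=i, a−23=d, b−23=e.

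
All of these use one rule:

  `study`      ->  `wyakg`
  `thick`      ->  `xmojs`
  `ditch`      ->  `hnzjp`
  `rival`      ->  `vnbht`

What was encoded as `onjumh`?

The shift increases by 1 at each position, starting from +4: 4, 5, 6, ….
Undoing it on onjumh: o−4=k, n−5=i, j−6=d, u−7=n, m−8=e, h−9=y.

kidney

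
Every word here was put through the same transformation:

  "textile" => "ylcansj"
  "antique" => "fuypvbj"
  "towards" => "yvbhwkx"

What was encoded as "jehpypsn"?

Shifts by position in textile: pos 0: t→y (+5), pos 1: e→l (+7), pos 2: x→c (+5), pos 3: t→a (+7) — repeating every 2. The shifts repeat in a cycle of length 2: positions 0,1,… shift by +5, +7, then the pattern repeats.
Undoing it on jehpypsn: j−5=e, e−7=x, h−5=c, p−7=i, y−5=t, p−7=i, s−5=n, n−7=g.

exciting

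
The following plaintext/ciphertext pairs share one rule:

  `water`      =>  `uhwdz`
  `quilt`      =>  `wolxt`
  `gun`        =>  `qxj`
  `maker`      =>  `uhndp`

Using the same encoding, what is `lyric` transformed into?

The word is reversed, then every letter is shifted forward by 3.
Applying it to lyric: reverse → ciryl; then shift: c+3=f, i+3=l, r+3=u, y+3=b, l+3=o.

flubo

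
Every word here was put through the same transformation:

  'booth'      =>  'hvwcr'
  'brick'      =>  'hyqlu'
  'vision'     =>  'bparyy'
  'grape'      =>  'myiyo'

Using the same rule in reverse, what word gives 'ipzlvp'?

circle

Each letter shifts forward by (position + 6), i.e. 6, 7, 8, … — the shift grows by one for each successive letter.
Reversing it on ipzlvp: i−6=c, p−7=i, z−8=r, l−9=c, v−10=l, p−11=e.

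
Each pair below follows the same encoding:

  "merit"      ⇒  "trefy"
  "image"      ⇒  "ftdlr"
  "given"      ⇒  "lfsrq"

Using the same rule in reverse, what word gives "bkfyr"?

spite

m(12)→t(19) and e(4)→r(17) fit y≡23x+3 (mod 26); the inverse of 23 mod 26 is 17. This is an affine cipher: with a=0,…,z=25, each position x becomes (23x+3) mod 26.
Undoing it on bkfyr: b(1)→17·(1−3)≡18=s; k(10)→17·(10−3)≡15=p; f(5)→17·(5−3)≡8=i; y(24)→17·(24−3)≡19=t; r(17)→17·(17−3)≡4=e (all mod 26).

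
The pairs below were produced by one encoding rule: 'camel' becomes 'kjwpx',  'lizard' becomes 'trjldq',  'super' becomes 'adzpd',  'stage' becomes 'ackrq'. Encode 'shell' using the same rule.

Letter i (0-indexed) is shifted by i+8, so successive shifts are 8, 9, 10, ….
For shell: s+8=a, h+9=q, e+10=o, l+11=w, l+12=x.

aqowx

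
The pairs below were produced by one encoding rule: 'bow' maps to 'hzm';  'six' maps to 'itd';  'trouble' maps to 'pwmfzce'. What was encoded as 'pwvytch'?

wrinkle

The output letters match the input read backwards, each shifted +11: bow reversed is wob. Read the word backwards and shift each letter +11.
Undoing it on pwvytch: shift back: p−11=e, w−11=l, v−11=k, y−11=n, t−11=i, c−11=r, h−11=w → elknirw; then reverse → wrinkle.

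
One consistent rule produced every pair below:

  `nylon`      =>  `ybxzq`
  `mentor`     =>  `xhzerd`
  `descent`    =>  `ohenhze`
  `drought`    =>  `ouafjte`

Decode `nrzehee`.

Shifts by position in nylon: pos 0: n→y (+11), pos 1: y→b (+3), pos 2: l→x (+12), pos 3: o→z (+11), pos 4: n→q (+3) — repeating every 3. The shifts repeat in a cycle of length 3: positions 0,1,… shift by +11, +3, +12, then the pattern repeats.
Reversing it on nrzehee: n−11=c, r−3=o, z−12=n, e−11=t, h−3=e, e−12=s, e−11=t.

contest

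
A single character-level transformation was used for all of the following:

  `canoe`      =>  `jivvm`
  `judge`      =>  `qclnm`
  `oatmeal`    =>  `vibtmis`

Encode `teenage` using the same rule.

ammuiol

The shifts repeat in a cycle of length 3: positions 0,1,… shift by +7, +8, +8, then the pattern repeats.
Applying it to teenage: t+7=a, e+8=m, e+8=m, n+7=u, a+8=i, g+8=o, e+7=l.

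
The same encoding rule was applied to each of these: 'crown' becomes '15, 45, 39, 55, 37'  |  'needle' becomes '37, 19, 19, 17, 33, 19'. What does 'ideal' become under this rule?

c(#3)→15 and r(#18)→45: differences scale by 2, so n = 2·pos + 9. Each letter becomes 2×(its alphabet position, a=1..z=26) + 9.
On ideal: i=9→27, d=4→17, e=5→19, a=1→11, l=12→33.

27, 17, 19, 11, 33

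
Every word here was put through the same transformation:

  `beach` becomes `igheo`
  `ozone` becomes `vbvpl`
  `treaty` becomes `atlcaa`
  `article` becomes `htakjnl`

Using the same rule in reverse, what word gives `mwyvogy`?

further

Shifts by position in beach: pos 0: b→i (+7), pos 1: e→g (+2), pos 2: a→h (+7), pos 3: c→e (+2) — repeating every 2. The shifts repeat in a cycle of length 2: positions 0,1,… shift by +7, +2, then the pattern repeats.
Decoding mwyvogy: m−7=f, w−2=u, y−7=r, v−2=t, o−7=h, g−2=e, y−7=r.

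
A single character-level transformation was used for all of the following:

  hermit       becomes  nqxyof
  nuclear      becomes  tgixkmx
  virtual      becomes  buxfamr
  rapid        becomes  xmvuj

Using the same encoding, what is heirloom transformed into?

Shifts by position in hermit: pos 0: h→n (+6), pos 1: e→q (+12), pos 2: r→x (+6), pos 3: m→y (+12) — repeating every 2. It's a Vigenère-style cipher with numeric key [6,12]: position i shifts by key[i mod 2].
For heirloom: h+6=n, e+12=q, i+6=o, r+12=d, l+6=r, o+12=a, o+6=u, m+12=y.

nqodrauy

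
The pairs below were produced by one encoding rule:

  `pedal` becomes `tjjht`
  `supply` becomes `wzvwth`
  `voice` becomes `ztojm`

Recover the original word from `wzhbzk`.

Letter i (0-indexed) is shifted by i+4, so successive shifts are 4, 5, 6, ….
Reversing it on wzhbzk: w−4=s, z−5=u, h−6=b, b−7=u, z−8=r, k−9=b.

suburb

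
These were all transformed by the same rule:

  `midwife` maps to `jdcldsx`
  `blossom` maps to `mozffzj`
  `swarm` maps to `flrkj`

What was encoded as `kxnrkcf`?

m(12)→j(9) and i(8)→d(3) fit y≡21x+17 (mod 26); the inverse of 21 mod 26 is 5. Treating letters as 0–25, the rule is x ↦ 21x + 17 (mod 26).
Reversing it on kxnrkcf: k(10)→5·(10−17)≡17=r; x(23)→5·(23−17)≡4=e; n(13)→5·(13−17)≡6=g; r(17)→5·(17−17)≡0=a; k(10)→5·(10−17)≡17=r; c(2)→5·(2−17)≡3=d; f(5)→5·(5−17)≡18=s (all mod 26).

regards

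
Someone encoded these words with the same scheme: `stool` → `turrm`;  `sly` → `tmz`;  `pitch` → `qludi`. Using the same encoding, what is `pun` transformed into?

qxo

Vowels shift forward by 3 and consonants shift forward by 1.
For pun: p(cons)+1=q, u(vowel)+3=x, n(cons)+1=o.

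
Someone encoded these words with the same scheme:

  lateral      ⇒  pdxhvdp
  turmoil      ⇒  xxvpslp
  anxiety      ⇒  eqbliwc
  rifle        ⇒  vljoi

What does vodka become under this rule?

zrhne

Shifts by position in lateral: pos 0: l→p (+4), pos 1: a→d (+3), pos 2: t→x (+4), pos 3: e→h (+3) — repeating every 2. A repeating key of period 2 is used — shifts +4, +3 over and over.
For vodka: v+4=z, o+3=r, d+4=h, k+3=n, a+4=e.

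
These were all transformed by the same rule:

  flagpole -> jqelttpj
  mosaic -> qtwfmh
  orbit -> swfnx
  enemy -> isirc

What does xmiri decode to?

theme

Shifts by position in flagpole: pos 0: f→j (+4), pos 1: l→q (+5), pos 2: a→e (+4), pos 3: g→l (+5) — repeating every 2. The shifts repeat in a cycle of length 2: positions 0,1,… shift by +4, +5, then the pattern repeats.
Reversing it on xmiri: x−4=t, m−5=h, i−4=e, r−5=m, i−4=e.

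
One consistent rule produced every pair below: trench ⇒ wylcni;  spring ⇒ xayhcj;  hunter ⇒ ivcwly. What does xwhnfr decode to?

Each letter's alphabet position (a=0..z=25) is mapped through 25·x+15 mod 26 — an affine cipher.
Undoing it on xwhnfr: x(23)→25·(23−15)≡18=s; w(22)→25·(22−15)≡19=t; h(7)→25·(7−15)≡8=i; n(13)→25·(13−15)≡2=c; f(5)→25·(5−15)≡10=k; r(17)→25·(17−15)≡24=y (all mod 26).

sticky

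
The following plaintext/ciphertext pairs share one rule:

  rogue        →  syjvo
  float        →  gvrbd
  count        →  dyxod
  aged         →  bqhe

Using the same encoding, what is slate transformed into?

tvduo

Shifts by position in rogue: pos 0: r→s (+1), pos 1: o→y (+10), pos 2: g→j (+3), pos 3: u→v (+1), pos 4: e→o (+10) — repeating every 3. A repeating key of period 3 is used — shifts +1, +10, +3 over and over.
On slate: s+1=t, l+10=v, a+3=d, t+1=u, e+10=o.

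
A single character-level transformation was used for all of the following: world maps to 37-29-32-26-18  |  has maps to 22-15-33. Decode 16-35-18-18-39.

The number is (letter's place in the alphabet, a=1) + 14.
Reversing it on 16-35-18-18-39: 16→(16−14)÷1=2=b, 35→(35−14)÷1=21=u, 18→(18−14)÷1=4=d, 18→(18−14)÷1=4=d, 39→(39−14)÷1=25=y.

buddy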